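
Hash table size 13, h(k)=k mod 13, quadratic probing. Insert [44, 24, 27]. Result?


Insertions: 44->slot 5; 24->slot 11; 27->slot 1
Table: [None, 27, None, None, None, 44, None, None, None, None, None, 24, None]


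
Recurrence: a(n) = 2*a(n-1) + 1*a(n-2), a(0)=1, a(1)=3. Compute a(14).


Build bottom-up:
...a(12)=47321, a(13)=114243, a(14)=2*114243+1*47321=275807


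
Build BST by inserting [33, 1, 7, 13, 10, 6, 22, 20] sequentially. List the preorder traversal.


Root = 33; build tree by BST insertion.
Preorder traversal: [33, 1, 7, 6, 13, 10, 22, 20]


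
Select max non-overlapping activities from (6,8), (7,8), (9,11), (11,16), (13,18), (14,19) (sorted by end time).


Greedy: pick earliest-ending, then skip overlaps.
Selected (3 activities): [(6, 8), (9, 11), (11, 16)]


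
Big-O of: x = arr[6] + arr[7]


Analysis: constant-time operation, no loop
Complexity: O(1)


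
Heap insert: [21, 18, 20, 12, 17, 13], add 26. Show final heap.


Append 26: [21, 18, 20, 12, 17, 13, 26]
Bubble up: swap idx 6(26) with idx 2(20); swap idx 2(26) with idx 0(21)
Result: [26, 18, 21, 12, 17, 13, 20]


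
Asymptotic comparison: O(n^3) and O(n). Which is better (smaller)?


linear grows slower than cubic
O(n) is asymptotically smaller; O(n^3) grows faster


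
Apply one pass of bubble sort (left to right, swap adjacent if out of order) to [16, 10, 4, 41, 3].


After one pass: [10, 4, 16, 3, 41]


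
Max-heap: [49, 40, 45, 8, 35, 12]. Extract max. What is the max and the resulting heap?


Max = 49
Replace root with last, heapify down
Resulting heap: [45, 40, 12, 8, 35]


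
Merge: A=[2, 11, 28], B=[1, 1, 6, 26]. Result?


Compare heads, take smaller each step.
Merged: [1, 1, 2, 6, 11, 26, 28]


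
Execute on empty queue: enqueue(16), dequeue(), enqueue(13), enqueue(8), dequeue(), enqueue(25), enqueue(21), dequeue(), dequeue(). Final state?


enqueue(16) -> [16]
dequeue() returns 16 -> []
enqueue(13) -> [13]
enqueue(8) -> [13, 8]
dequeue() returns 13 -> [8]
enqueue(25) -> [8, 25]
enqueue(21) -> [8, 25, 21]
dequeue() returns 8 -> [25, 21]
dequeue() returns 25 -> [21]
Final queue (front to back): [21]


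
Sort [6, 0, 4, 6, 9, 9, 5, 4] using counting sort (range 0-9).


Count array: [1, 0, 0, 0, 2, 1, 2, 0, 0, 2]
Reconstruct: [0, 4, 4, 5, 6, 6, 9, 9]


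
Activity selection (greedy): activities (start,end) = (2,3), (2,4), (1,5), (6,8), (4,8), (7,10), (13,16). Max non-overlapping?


Greedy: pick earliest-ending, then skip overlaps.
Selected (3 activities): [(2, 3), (6, 8), (13, 16)]


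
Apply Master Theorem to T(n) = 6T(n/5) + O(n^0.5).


a=6, b=5, c=0.5. log_5(6)=1.113 > c=0.5. Case 1: O(n^log_b(a)) = O(n^1.113)
Complexity: O(n^1.113)


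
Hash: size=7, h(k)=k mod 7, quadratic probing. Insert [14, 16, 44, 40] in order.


Insertions: 14->slot 0; 16->slot 2; 44->slot 3; 40->slot 5
Table: [14, None, 16, 44, None, 40, None]


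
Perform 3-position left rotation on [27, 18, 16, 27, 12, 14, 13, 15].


Left rotate by 3: [27, 12, 14, 13, 15, 27, 18, 16]


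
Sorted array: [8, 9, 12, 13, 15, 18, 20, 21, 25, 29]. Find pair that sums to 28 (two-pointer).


Two pointers: lo=0, hi=9
Found pair: (8, 20) summing to 28


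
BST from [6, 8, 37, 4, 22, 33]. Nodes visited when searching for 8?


BST root = 6
Search for 8: compare at each node
Path: [6, 8]


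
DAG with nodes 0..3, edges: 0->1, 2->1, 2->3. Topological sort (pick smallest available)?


Kahn's algorithm, process smallest node first
Order: [0, 2, 1, 3]


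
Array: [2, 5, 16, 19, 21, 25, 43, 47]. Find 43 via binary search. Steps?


Search for 43:
[0,7] mid=3 arr[3]=19
[4,7] mid=5 arr[5]=25
[6,7] mid=6 arr[6]=43
Total: 3 comparisons


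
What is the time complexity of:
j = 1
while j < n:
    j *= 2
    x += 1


Per nesting level: O(log n) = O(log n)
Complexity: O(log n)


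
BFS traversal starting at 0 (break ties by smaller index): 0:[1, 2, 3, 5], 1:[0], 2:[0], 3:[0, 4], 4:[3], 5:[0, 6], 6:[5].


BFS queue: start with [0]
Visit order: [0, 1, 2, 3, 5, 4, 6]


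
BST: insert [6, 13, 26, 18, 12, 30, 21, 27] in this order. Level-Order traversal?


Root = 6; build tree by BST insertion.
Level-Order traversal: [6, 13, 12, 26, 18, 30, 21, 27]


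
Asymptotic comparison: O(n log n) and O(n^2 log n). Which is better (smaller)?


linearithmic grows slower than n^2 log n
O(n log n) is asymptotically smaller; O(n^2 log n) grows faster


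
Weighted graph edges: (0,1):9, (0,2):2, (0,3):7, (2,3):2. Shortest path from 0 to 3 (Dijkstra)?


Dijkstra from 0:
Distances: {0: 0, 1: 9, 2: 2, 3: 4}
Shortest distance to 3 = 4, path = [0, 2, 3]


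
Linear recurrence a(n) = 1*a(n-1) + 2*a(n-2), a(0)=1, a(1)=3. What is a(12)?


Build bottom-up:
...a(10)=1365, a(11)=2731, a(12)=1*2731+2*1365=5461


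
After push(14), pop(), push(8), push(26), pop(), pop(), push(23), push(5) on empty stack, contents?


push(14) -> [14]
pop() returns 14 -> []
push(8) -> [8]
push(26) -> [8, 26]
pop() returns 26 -> [8]
pop() returns 8 -> []
push(23) -> [23]
push(5) -> [23, 5]
Final stack (bottom to top): [23, 5]


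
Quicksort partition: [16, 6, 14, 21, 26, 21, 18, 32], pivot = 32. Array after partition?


Elements <= 32 go left of pivot.
Result: [16, 6, 14, 21, 26, 21, 18, 32], pivot at index 7


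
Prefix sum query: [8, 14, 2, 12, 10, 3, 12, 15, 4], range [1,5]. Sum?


Prefix sums: [0, 8, 22, 24, 36, 46, 49, 61, 76, 80]
Sum[1..5] = prefix[6] - prefix[1] = 49 - 8 = 41


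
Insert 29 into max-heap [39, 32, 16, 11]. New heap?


Append 29: [39, 32, 16, 11, 29]
Bubble up: no swaps needed
Result: [39, 32, 16, 11, 29]


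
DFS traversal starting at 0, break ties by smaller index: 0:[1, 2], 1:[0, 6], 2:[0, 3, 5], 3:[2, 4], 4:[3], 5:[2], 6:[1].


DFS stack-based: start with [0]
Visit order: [0, 1, 6, 2, 3, 4, 5]


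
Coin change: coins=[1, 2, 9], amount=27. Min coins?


dp[0]=0; dp[i]=1+min(dp[i-c] for c in coins)
...dp[22]=4, dp[23]=5, dp[24]=5, dp[25]=6, dp[26]=6, dp[27]=3
Minimum coins for 27 = 3


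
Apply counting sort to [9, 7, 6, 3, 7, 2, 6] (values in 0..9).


Count array: [0, 0, 1, 1, 0, 0, 2, 2, 0, 1]
Reconstruct: [2, 3, 6, 6, 7, 7, 9]


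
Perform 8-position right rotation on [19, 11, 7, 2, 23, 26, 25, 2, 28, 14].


Right rotate by 8: [7, 2, 23, 26, 25, 2, 28, 14, 19, 11]


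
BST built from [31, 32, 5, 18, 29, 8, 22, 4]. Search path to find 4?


BST root = 31
Search for 4: compare at each node
Path: [31, 5, 4]


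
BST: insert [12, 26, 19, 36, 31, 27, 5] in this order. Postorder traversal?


Root = 12; build tree by BST insertion.
Postorder traversal: [5, 19, 27, 31, 36, 26, 12]


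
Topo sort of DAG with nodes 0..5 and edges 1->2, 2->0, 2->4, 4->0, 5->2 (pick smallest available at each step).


Kahn's algorithm, process smallest node first
Order: [1, 3, 5, 2, 4, 0]


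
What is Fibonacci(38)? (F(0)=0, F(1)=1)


F(n)=F(n-1)+F(n-2)
...F(36)=14930352, F(37)=24157817, F(38)=39088169


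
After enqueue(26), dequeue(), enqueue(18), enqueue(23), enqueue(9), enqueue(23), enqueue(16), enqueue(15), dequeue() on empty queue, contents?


enqueue(26) -> [26]
dequeue() returns 26 -> []
enqueue(18) -> [18]
enqueue(23) -> [18, 23]
enqueue(9) -> [18, 23, 9]
enqueue(23) -> [18, 23, 9, 23]
enqueue(16) -> [18, 23, 9, 23, 16]
enqueue(15) -> [18, 23, 9, 23, 16, 15]
dequeue() returns 18 -> [23, 9, 23, 16, 15]
Final queue (front to back): [23, 9, 23, 16, 15]


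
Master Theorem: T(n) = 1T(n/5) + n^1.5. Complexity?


a=1, b=5, c=1.5. log_5(1)=0 < c=1.5. Case 3: O(n^c) = O(n^1.500)
Complexity: O(n^1.500)


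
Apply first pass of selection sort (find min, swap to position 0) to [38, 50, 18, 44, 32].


After one pass: [18, 50, 38, 44, 32]


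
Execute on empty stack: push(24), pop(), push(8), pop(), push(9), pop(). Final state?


push(24) -> [24]
pop() returns 24 -> []
push(8) -> [8]
pop() returns 8 -> []
push(9) -> [9]
pop() returns 9 -> []
Final stack (bottom to top): []


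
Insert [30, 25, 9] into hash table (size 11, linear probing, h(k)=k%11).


Insertions: 30->slot 8; 25->slot 3; 9->slot 9
Table: [None, None, None, 25, None, None, None, None, 30, 9, None]


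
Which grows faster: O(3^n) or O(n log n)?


linearithmic grows slower than exponential (base 3)
O(n log n) is asymptotically smaller; O(3^n) grows faster


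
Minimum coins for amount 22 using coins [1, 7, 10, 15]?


dp[0]=0; dp[i]=1+min(dp[i-c] for c in coins)
...dp[17]=2, dp[18]=3, dp[19]=4, dp[20]=2, dp[21]=3, dp[22]=2
Minimum coins for 22 = 2


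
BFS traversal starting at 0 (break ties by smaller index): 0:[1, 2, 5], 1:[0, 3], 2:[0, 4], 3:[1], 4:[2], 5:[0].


BFS queue: start with [0]
Visit order: [0, 1, 2, 5, 3, 4]


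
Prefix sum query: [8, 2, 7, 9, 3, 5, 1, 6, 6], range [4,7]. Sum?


Prefix sums: [0, 8, 10, 17, 26, 29, 34, 35, 41, 47]
Sum[4..7] = prefix[8] - prefix[4] = 41 - 26 = 15


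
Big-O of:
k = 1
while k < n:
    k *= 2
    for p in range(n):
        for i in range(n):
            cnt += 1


Per nesting level: O(log n) * O(n) * O(n) = O(n^2 log n)
Complexity: O(n^2 log n)


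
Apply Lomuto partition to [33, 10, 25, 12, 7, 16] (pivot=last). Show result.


Elements <= 16 go left of pivot.
Result: [10, 12, 7, 16, 25, 33], pivot at index 3


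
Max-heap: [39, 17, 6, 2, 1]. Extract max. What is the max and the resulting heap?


Max = 39
Replace root with last, heapify down
Resulting heap: [17, 2, 6, 1]


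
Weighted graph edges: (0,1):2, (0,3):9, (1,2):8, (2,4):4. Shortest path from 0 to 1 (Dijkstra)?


Dijkstra from 0:
Distances: {0: 0, 1: 2, 2: 10, 3: 9, 4: 14}
Shortest distance to 1 = 2, path = [0, 1]


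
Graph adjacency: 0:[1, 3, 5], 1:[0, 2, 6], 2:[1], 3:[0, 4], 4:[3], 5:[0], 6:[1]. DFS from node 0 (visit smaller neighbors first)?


DFS stack-based: start with [0]
Visit order: [0, 1, 2, 6, 3, 4, 5]


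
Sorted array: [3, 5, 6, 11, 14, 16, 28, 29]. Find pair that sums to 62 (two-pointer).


Two pointers: lo=0, hi=7
No pair sums to 62


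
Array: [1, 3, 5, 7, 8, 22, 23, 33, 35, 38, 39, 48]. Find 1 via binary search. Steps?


Search for 1:
[0,11] mid=5 arr[5]=22
[0,4] mid=2 arr[2]=5
[0,1] mid=0 arr[0]=1
Total: 3 comparisons


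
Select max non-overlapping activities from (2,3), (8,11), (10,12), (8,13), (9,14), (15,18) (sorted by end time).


Greedy: pick earliest-ending, then skip overlaps.
Selected (3 activities): [(2, 3), (8, 11), (15, 18)]


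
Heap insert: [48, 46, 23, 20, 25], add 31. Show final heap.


Append 31: [48, 46, 23, 20, 25, 31]
Bubble up: swap idx 5(31) with idx 2(23)
Result: [48, 46, 31, 20, 25, 23]


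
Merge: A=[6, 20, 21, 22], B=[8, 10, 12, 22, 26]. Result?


Compare heads, take smaller each step.
Merged: [6, 8, 10, 12, 20, 21, 22, 22, 26]


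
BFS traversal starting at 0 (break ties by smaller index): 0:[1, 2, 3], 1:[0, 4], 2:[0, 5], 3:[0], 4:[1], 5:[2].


BFS queue: start with [0]
Visit order: [0, 1, 2, 3, 4, 5]


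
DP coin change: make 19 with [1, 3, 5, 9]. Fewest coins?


dp[0]=0; dp[i]=1+min(dp[i-c] for c in coins)
...dp[14]=2, dp[15]=3, dp[16]=4, dp[17]=3, dp[18]=2, dp[19]=3
Minimum coins for 19 = 3


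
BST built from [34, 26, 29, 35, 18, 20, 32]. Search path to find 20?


BST root = 34
Search for 20: compare at each node
Path: [34, 26, 18, 20]


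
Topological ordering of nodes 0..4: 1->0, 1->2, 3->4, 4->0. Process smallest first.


Kahn's algorithm, process smallest node first
Order: [1, 2, 3, 4, 0]


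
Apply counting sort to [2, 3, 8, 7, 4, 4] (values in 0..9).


Count array: [0, 0, 1, 1, 2, 0, 0, 1, 1, 0]
Reconstruct: [2, 3, 4, 4, 7, 8]


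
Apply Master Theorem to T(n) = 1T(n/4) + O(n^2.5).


a=1, b=4, c=2.5. log_4(1)=0 < c=2.5. Case 3: O(n^c) = O(n^2.500)
Complexity: O(n^2.500)


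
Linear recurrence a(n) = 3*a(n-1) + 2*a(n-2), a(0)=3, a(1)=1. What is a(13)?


Build bottom-up:
...a(11)=761549, a(12)=2712297, a(13)=3*2712297+2*761549=9659989


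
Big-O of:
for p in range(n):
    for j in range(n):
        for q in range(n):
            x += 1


Per nesting level: O(n) * O(n) * O(n) = O(n^3)
Complexity: O(n^3)


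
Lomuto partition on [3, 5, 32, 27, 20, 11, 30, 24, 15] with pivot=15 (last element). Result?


Elements <= 15 go left of pivot.
Result: [3, 5, 11, 15, 20, 32, 30, 24, 27], pivot at index 3


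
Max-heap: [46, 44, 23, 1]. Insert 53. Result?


Append 53: [46, 44, 23, 1, 53]
Bubble up: swap idx 4(53) with idx 1(44); swap idx 1(53) with idx 0(46)
Result: [53, 46, 23, 1, 44]


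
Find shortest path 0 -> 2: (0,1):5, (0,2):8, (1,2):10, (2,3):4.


Dijkstra from 0:
Distances: {0: 0, 1: 5, 2: 8, 3: 12}
Shortest distance to 2 = 8, path = [0, 2]


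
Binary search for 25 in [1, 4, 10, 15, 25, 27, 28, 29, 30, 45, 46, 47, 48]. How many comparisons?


Search for 25:
[0,12] mid=6 arr[6]=28
[0,5] mid=2 arr[2]=10
[3,5] mid=4 arr[4]=25
Total: 3 comparisons


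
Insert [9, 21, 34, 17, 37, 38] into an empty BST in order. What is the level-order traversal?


Root = 9; build tree by BST insertion.
Level-Order traversal: [9, 21, 17, 34, 37, 38]


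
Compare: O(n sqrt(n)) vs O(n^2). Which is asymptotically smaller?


n^1.5 grows slower than quadratic
O(n sqrt(n)) is asymptotically smaller; O(n^2) grows faster


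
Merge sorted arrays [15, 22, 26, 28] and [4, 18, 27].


Compare heads, take smaller each step.
Merged: [4, 15, 18, 22, 26, 27, 28]


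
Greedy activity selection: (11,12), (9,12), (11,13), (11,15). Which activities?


Greedy: pick earliest-ending, then skip overlaps.
Selected (1 activities): [(11, 12)]


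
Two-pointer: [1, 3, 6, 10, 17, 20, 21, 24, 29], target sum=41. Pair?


Two pointers: lo=0, hi=8
Found pair: (17, 24) summing to 41


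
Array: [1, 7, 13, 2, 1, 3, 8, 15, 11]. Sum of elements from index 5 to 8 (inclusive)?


Prefix sums: [0, 1, 8, 21, 23, 24, 27, 35, 50, 61]
Sum[5..8] = prefix[9] - prefix[5] = 61 - 24 = 37


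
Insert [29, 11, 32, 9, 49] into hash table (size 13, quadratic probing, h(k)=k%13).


Insertions: 29->slot 3; 11->slot 11; 32->slot 6; 9->slot 9; 49->slot 10
Table: [None, None, None, 29, None, None, 32, None, None, 9, 49, 11, None]


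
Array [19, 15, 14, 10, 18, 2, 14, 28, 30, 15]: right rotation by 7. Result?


Right rotate by 7: [10, 18, 2, 14, 28, 30, 15, 19, 15, 14]


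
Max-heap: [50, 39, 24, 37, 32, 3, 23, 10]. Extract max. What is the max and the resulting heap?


Max = 50
Replace root with last, heapify down
Resulting heap: [39, 37, 24, 10, 32, 3, 23]


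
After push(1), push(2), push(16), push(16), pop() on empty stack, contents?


push(1) -> [1]
push(2) -> [1, 2]
push(16) -> [1, 2, 16]
push(16) -> [1, 2, 16, 16]
pop() returns 16 -> [1, 2, 16]
Final stack (bottom to top): [1, 2, 16]


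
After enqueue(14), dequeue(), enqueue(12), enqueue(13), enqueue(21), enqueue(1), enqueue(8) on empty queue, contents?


enqueue(14) -> [14]
dequeue() returns 14 -> []
enqueue(12) -> [12]
enqueue(13) -> [12, 13]
enqueue(21) -> [12, 13, 21]
enqueue(1) -> [12, 13, 21, 1]
enqueue(8) -> [12, 13, 21, 1, 8]
Final queue (front to back): [12, 13, 21, 1, 8]


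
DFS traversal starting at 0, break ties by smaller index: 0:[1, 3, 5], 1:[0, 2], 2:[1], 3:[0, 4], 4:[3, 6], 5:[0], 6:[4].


DFS stack-based: start with [0]
Visit order: [0, 1, 2, 3, 4, 6, 5]


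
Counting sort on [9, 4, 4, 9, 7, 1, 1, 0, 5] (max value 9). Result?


Count array: [1, 2, 0, 0, 2, 1, 0, 1, 0, 2]
Reconstruct: [0, 1, 1, 4, 4, 5, 7, 9, 9]


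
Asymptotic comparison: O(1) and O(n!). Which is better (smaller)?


constant grows slower than factorial
O(1) is asymptotically smaller; O(n!) grows faster


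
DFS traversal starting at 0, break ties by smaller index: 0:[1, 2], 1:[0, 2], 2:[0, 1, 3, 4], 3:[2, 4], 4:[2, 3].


DFS stack-based: start with [0]
Visit order: [0, 1, 2, 3, 4]


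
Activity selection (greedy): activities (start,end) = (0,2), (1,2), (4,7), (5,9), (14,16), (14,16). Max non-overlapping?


Greedy: pick earliest-ending, then skip overlaps.
Selected (3 activities): [(0, 2), (4, 7), (14, 16)]


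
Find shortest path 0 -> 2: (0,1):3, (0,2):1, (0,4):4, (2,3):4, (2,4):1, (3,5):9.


Dijkstra from 0:
Distances: {0: 0, 1: 3, 2: 1, 3: 5, 4: 2, 5: 14}
Shortest distance to 2 = 1, path = [0, 2]


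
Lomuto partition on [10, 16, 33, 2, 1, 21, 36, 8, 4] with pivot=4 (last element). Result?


Elements <= 4 go left of pivot.
Result: [2, 1, 4, 10, 16, 21, 36, 8, 33], pivot at index 2


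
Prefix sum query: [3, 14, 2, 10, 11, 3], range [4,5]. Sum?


Prefix sums: [0, 3, 17, 19, 29, 40, 43]
Sum[4..5] = prefix[6] - prefix[4] = 43 - 29 = 14


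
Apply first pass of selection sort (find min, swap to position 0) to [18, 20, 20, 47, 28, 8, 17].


After one pass: [8, 20, 20, 47, 28, 18, 17]


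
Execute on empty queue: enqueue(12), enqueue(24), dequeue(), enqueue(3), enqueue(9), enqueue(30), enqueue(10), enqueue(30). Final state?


enqueue(12) -> [12]
enqueue(24) -> [12, 24]
dequeue() returns 12 -> [24]
enqueue(3) -> [24, 3]
enqueue(9) -> [24, 3, 9]
enqueue(30) -> [24, 3, 9, 30]
enqueue(10) -> [24, 3, 9, 30, 10]
enqueue(30) -> [24, 3, 9, 30, 10, 30]
Final queue (front to back): [24, 3, 9, 30, 10, 30]


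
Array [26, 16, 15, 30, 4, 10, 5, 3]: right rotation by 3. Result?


Right rotate by 3: [10, 5, 3, 26, 16, 15, 30, 4]


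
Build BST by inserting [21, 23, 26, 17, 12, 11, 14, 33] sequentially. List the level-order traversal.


Root = 21; build tree by BST insertion.
Level-Order traversal: [21, 17, 23, 12, 26, 11, 14, 33]


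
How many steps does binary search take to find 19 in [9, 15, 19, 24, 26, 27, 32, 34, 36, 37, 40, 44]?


Search for 19:
[0,11] mid=5 arr[5]=27
[0,4] mid=2 arr[2]=19
Total: 2 comparisons


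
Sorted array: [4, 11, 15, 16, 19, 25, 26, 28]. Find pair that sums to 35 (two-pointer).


Two pointers: lo=0, hi=7
Found pair: (16, 19) summing to 35


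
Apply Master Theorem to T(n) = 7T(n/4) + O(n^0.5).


a=7, b=4, c=0.5. log_4(7)=1.404 > c=0.5. Case 1: O(n^log_b(a)) = O(n^1.404)
Complexity: O(n^1.404)


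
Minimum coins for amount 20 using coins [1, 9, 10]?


dp[0]=0; dp[i]=1+min(dp[i-c] for c in coins)
...dp[15]=6, dp[16]=7, dp[17]=8, dp[18]=2, dp[19]=2, dp[20]=2
Minimum coins for 20 = 2


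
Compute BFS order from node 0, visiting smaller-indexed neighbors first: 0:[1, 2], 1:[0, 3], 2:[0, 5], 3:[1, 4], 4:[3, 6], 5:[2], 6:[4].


BFS queue: start with [0]
Visit order: [0, 1, 2, 3, 5, 4, 6]


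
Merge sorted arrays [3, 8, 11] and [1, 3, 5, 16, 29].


Compare heads, take smaller each step.
Merged: [1, 3, 3, 5, 8, 11, 16, 29]


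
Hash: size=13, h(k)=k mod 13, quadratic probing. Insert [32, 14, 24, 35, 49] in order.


Insertions: 32->slot 6; 14->slot 1; 24->slot 11; 35->slot 9; 49->slot 10
Table: [None, 14, None, None, None, None, 32, None, None, 35, 49, 24, None]


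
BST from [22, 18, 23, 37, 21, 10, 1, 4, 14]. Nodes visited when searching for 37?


BST root = 22
Search for 37: compare at each node
Path: [22, 23, 37]


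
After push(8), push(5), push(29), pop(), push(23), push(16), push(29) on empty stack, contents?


push(8) -> [8]
push(5) -> [8, 5]
push(29) -> [8, 5, 29]
pop() returns 29 -> [8, 5]
push(23) -> [8, 5, 23]
push(16) -> [8, 5, 23, 16]
push(29) -> [8, 5, 23, 16, 29]
Final stack (bottom to top): [8, 5, 23, 16, 29]


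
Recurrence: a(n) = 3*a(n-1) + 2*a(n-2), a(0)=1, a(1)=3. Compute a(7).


Build bottom-up:
...a(5)=495, a(6)=1763, a(7)=3*1763+2*495=6279


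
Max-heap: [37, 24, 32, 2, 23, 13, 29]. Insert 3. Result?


Append 3: [37, 24, 32, 2, 23, 13, 29, 3]
Bubble up: swap idx 7(3) with idx 3(2)
Result: [37, 24, 32, 3, 23, 13, 29, 2]


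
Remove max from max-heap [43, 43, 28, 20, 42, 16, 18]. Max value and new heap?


Max = 43
Replace root with last, heapify down
Resulting heap: [43, 42, 28, 20, 18, 16]


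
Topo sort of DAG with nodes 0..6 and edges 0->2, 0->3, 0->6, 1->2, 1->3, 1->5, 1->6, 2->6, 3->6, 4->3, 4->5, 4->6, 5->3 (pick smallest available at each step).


Kahn's algorithm, process smallest node first
Order: [0, 1, 2, 4, 5, 3, 6]


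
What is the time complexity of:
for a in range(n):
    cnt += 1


Per nesting level: O(n) = O(n)
Complexity: O(n)


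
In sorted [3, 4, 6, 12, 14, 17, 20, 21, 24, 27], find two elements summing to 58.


Two pointers: lo=0, hi=9
No pair sums to 58


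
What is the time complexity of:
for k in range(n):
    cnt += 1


Per nesting level: O(n) = O(n)
Complexity: O(n)


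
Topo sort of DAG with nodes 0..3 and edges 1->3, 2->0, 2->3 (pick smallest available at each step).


Kahn's algorithm, process smallest node first
Order: [1, 2, 0, 3]


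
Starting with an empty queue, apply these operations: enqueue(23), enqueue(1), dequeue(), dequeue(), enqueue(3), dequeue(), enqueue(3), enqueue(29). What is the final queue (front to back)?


enqueue(23) -> [23]
enqueue(1) -> [23, 1]
dequeue() returns 23 -> [1]
dequeue() returns 1 -> []
enqueue(3) -> [3]
dequeue() returns 3 -> []
enqueue(3) -> [3]
enqueue(29) -> [3, 29]
Final queue (front to back): [3, 29]


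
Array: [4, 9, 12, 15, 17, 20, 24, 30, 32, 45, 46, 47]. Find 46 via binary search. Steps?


Search for 46:
[0,11] mid=5 arr[5]=20
[6,11] mid=8 arr[8]=32
[9,11] mid=10 arr[10]=46
Total: 3 comparisons


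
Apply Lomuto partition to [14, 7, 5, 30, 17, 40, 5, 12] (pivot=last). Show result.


Elements <= 12 go left of pivot.
Result: [7, 5, 5, 12, 17, 40, 14, 30], pivot at index 3


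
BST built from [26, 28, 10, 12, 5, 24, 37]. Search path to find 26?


BST root = 26
Search for 26: compare at each node
Path: [26]


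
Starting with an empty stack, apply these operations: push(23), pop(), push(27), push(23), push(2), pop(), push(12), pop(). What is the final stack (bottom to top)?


push(23) -> [23]
pop() returns 23 -> []
push(27) -> [27]
push(23) -> [27, 23]
push(2) -> [27, 23, 2]
pop() returns 2 -> [27, 23]
push(12) -> [27, 23, 12]
pop() returns 12 -> [27, 23]
Final stack (bottom to top): [27, 23]


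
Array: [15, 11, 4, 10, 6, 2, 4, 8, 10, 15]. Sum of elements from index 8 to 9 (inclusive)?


Prefix sums: [0, 15, 26, 30, 40, 46, 48, 52, 60, 70, 85]
Sum[8..9] = prefix[10] - prefix[8] = 85 - 60 = 25


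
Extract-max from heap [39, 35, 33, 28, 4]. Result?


Max = 39
Replace root with last, heapify down
Resulting heap: [35, 28, 33, 4]


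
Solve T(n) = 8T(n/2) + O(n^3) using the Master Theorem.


a=8, b=2, c=3. log_2(8)=3 = c=3. Case 2: O(n^c log n) = O(n^3 log n)
Complexity: O(n^3 log n)


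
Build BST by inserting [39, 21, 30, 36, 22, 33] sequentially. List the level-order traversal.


Root = 39; build tree by BST insertion.
Level-Order traversal: [39, 21, 30, 22, 36, 33]


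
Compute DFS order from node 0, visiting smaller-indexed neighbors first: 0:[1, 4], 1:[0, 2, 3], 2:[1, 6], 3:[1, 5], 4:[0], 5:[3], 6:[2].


DFS stack-based: start with [0]
Visit order: [0, 1, 2, 6, 3, 5, 4]


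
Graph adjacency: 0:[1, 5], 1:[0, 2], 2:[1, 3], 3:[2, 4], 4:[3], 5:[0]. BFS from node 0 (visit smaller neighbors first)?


BFS queue: start with [0]
Visit order: [0, 1, 5, 2, 3, 4]


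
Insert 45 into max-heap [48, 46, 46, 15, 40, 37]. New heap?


Append 45: [48, 46, 46, 15, 40, 37, 45]
Bubble up: no swaps needed
Result: [48, 46, 46, 15, 40, 37, 45]


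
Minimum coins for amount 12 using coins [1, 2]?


dp[0]=0; dp[i]=1+min(dp[i-c] for c in coins)
...dp[7]=4, dp[8]=4, dp[9]=5, dp[10]=5, dp[11]=6, dp[12]=6
Minimum coins for 12 = 6


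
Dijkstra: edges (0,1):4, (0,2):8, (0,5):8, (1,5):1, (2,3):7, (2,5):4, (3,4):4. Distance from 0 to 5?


Dijkstra from 0:
Distances: {0: 0, 1: 4, 2: 8, 3: 15, 4: 19, 5: 5}
Shortest distance to 5 = 5, path = [0, 1, 5]


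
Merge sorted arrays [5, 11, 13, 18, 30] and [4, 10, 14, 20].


Compare heads, take smaller each step.
Merged: [4, 5, 10, 11, 13, 14, 18, 20, 30]


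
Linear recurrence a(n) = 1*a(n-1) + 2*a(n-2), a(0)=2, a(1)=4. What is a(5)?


Build bottom-up:
...a(3)=16, a(4)=32, a(5)=1*32+2*16=64


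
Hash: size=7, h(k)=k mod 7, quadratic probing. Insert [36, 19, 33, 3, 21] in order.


Insertions: 36->slot 1; 19->slot 5; 33->slot 6; 3->slot 3; 21->slot 0
Table: [21, 36, None, 3, None, 19, 33]


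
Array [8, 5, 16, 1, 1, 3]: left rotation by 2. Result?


Left rotate by 2: [16, 1, 1, 3, 8, 5]


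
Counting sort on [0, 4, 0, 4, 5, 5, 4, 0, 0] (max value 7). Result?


Count array: [4, 0, 0, 0, 3, 2, 0, 0]
Reconstruct: [0, 0, 0, 0, 4, 4, 4, 5, 5]


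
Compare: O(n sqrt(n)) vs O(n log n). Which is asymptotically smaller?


linearithmic grows slower than n^1.5
O(n log n) is asymptotically smaller; O(n sqrt(n)) grows faster


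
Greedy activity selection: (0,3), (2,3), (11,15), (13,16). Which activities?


Greedy: pick earliest-ending, then skip overlaps.
Selected (2 activities): [(0, 3), (11, 15)]


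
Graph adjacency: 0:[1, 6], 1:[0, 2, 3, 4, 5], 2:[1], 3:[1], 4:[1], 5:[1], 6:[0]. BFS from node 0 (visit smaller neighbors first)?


BFS queue: start with [0]
Visit order: [0, 1, 6, 2, 3, 4, 5]


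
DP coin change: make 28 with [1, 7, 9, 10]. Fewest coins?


dp[0]=0; dp[i]=1+min(dp[i-c] for c in coins)
...dp[23]=3, dp[24]=3, dp[25]=3, dp[26]=3, dp[27]=3, dp[28]=3
Minimum coins for 28 = 3


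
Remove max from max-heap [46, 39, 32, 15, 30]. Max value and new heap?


Max = 46
Replace root with last, heapify down
Resulting heap: [39, 30, 32, 15]


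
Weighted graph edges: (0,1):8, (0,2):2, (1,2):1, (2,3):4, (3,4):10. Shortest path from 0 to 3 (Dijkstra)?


Dijkstra from 0:
Distances: {0: 0, 1: 3, 2: 2, 3: 6, 4: 16}
Shortest distance to 3 = 6, path = [0, 2, 3]


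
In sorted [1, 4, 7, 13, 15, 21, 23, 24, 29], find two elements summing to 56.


Two pointers: lo=0, hi=8
No pair sums to 56


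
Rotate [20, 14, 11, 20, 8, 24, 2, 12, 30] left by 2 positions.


Left rotate by 2: [11, 20, 8, 24, 2, 12, 30, 20, 14]


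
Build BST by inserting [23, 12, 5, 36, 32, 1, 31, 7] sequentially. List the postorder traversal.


Root = 23; build tree by BST insertion.
Postorder traversal: [1, 7, 5, 12, 31, 32, 36, 23]


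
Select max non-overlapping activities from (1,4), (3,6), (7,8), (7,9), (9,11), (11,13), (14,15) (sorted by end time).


Greedy: pick earliest-ending, then skip overlaps.
Selected (5 activities): [(1, 4), (7, 8), (9, 11), (11, 13), (14, 15)]


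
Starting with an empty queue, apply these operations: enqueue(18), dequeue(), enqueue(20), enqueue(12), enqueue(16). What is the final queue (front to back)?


enqueue(18) -> [18]
dequeue() returns 18 -> []
enqueue(20) -> [20]
enqueue(12) -> [20, 12]
enqueue(16) -> [20, 12, 16]
Final queue (front to back): [20, 12, 16]


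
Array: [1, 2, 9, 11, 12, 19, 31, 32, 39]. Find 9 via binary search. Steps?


Search for 9:
[0,8] mid=4 arr[4]=12
[0,3] mid=1 arr[1]=2
[2,3] mid=2 arr[2]=9
Total: 3 comparisons


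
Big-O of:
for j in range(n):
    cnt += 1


Per nesting level: O(n) = O(n)
Complexity: O(n)


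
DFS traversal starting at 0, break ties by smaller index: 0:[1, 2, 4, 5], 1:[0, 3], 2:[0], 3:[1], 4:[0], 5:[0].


DFS stack-based: start with [0]
Visit order: [0, 1, 3, 2, 4, 5]


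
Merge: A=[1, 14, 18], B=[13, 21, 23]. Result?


Compare heads, take smaller each step.
Merged: [1, 13, 14, 18, 21, 23]


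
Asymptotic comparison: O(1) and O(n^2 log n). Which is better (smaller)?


constant grows slower than n^2 log n
O(1) is asymptotically smaller; O(n^2 log n) grows faster


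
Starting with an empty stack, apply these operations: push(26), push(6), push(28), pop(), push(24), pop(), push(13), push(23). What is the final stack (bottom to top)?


push(26) -> [26]
push(6) -> [26, 6]
push(28) -> [26, 6, 28]
pop() returns 28 -> [26, 6]
push(24) -> [26, 6, 24]
pop() returns 24 -> [26, 6]
push(13) -> [26, 6, 13]
push(23) -> [26, 6, 13, 23]
Final stack (bottom to top): [26, 6, 13, 23]


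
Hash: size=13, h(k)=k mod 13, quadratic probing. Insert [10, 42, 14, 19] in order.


Insertions: 10->slot 10; 42->slot 3; 14->slot 1; 19->slot 6
Table: [None, 14, None, 42, None, None, 19, None, None, None, 10, None, None]


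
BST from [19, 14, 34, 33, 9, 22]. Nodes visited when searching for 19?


BST root = 19
Search for 19: compare at each node
Path: [19]


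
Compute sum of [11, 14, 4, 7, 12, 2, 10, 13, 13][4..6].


Prefix sums: [0, 11, 25, 29, 36, 48, 50, 60, 73, 86]
Sum[4..6] = prefix[7] - prefix[4] = 60 - 36 = 24


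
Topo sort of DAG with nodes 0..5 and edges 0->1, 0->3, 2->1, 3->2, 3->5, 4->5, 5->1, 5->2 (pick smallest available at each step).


Kahn's algorithm, process smallest node first
Order: [0, 3, 4, 5, 2, 1]


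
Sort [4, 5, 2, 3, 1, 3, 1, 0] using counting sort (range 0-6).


Count array: [1, 2, 1, 2, 1, 1, 0]
Reconstruct: [0, 1, 1, 2, 3, 3, 4, 5]


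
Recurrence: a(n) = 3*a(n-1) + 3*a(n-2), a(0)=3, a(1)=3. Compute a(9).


Build bottom-up:
...a(7)=13203, a(8)=50058, a(9)=3*50058+3*13203=189783


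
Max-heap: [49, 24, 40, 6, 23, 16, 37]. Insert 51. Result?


Append 51: [49, 24, 40, 6, 23, 16, 37, 51]
Bubble up: swap idx 7(51) with idx 3(6); swap idx 3(51) with idx 1(24); swap idx 1(51) with idx 0(49)
Result: [51, 49, 40, 24, 23, 16, 37, 6]


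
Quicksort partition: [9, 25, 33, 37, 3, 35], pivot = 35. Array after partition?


Elements <= 35 go left of pivot.
Result: [9, 25, 33, 3, 35, 37], pivot at index 4


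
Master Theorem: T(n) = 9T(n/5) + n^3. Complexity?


a=9, b=5, c=3. log_5(9)=1.365 < c=3. Case 3: O(n^c) = O(n^3)
Complexity: O(n^3)


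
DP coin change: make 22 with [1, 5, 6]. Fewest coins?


dp[0]=0; dp[i]=1+min(dp[i-c] for c in coins)
...dp[17]=3, dp[18]=3, dp[19]=4, dp[20]=4, dp[21]=4, dp[22]=4
Minimum coins for 22 = 4


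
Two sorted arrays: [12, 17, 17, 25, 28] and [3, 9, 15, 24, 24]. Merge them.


Compare heads, take smaller each step.
Merged: [3, 9, 12, 15, 17, 17, 24, 24, 25, 28]


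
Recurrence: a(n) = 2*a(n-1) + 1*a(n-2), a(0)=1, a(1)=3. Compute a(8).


Build bottom-up:
...a(6)=239, a(7)=577, a(8)=2*577+1*239=1393


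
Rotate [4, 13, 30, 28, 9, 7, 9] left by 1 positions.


Left rotate by 1: [13, 30, 28, 9, 7, 9, 4]


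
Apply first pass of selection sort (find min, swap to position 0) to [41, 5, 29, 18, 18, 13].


After one pass: [5, 41, 29, 18, 18, 13]


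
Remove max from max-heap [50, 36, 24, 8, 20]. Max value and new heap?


Max = 50
Replace root with last, heapify down
Resulting heap: [36, 20, 24, 8]


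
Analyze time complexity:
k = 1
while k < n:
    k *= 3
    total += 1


Per nesting level: O(log n) = O(log n)
Complexity: O(log n)


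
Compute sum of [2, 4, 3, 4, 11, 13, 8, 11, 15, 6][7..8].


Prefix sums: [0, 2, 6, 9, 13, 24, 37, 45, 56, 71, 77]
Sum[7..8] = prefix[9] - prefix[7] = 71 - 45 = 26


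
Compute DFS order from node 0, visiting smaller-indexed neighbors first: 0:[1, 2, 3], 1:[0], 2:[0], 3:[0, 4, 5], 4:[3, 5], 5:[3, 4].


DFS stack-based: start with [0]
Visit order: [0, 1, 2, 3, 4, 5]


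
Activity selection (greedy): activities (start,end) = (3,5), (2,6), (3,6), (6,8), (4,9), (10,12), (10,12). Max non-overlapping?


Greedy: pick earliest-ending, then skip overlaps.
Selected (3 activities): [(3, 5), (6, 8), (10, 12)]


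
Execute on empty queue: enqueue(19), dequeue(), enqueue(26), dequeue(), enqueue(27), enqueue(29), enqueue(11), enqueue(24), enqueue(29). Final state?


enqueue(19) -> [19]
dequeue() returns 19 -> []
enqueue(26) -> [26]
dequeue() returns 26 -> []
enqueue(27) -> [27]
enqueue(29) -> [27, 29]
enqueue(11) -> [27, 29, 11]
enqueue(24) -> [27, 29, 11, 24]
enqueue(29) -> [27, 29, 11, 24, 29]
Final queue (front to back): [27, 29, 11, 24, 29]


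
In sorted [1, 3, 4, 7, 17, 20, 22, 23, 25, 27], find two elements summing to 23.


Two pointers: lo=0, hi=9
Found pair: (1, 22) summing to 23


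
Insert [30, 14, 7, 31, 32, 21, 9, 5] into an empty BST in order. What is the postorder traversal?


Root = 30; build tree by BST insertion.
Postorder traversal: [5, 9, 7, 21, 14, 32, 31, 30]


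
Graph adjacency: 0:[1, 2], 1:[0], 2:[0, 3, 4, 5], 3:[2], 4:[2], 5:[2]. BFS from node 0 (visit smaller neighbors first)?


BFS queue: start with [0]
Visit order: [0, 1, 2, 3, 4, 5]


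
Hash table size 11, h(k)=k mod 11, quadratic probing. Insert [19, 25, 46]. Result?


Insertions: 19->slot 8; 25->slot 3; 46->slot 2
Table: [None, None, 46, 25, None, None, None, None, 19, None, None]


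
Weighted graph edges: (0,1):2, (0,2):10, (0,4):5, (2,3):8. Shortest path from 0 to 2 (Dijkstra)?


Dijkstra from 0:
Distances: {0: 0, 1: 2, 2: 10, 3: 18, 4: 5}
Shortest distance to 2 = 10, path = [0, 2]


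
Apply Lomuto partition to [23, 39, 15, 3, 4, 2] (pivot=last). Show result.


Elements <= 2 go left of pivot.
Result: [2, 39, 15, 3, 4, 23], pivot at index 0


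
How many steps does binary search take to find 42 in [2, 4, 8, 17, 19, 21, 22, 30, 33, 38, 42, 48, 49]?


Search for 42:
[0,12] mid=6 arr[6]=22
[7,12] mid=9 arr[9]=38
[10,12] mid=11 arr[11]=48
[10,10] mid=10 arr[10]=42
Total: 4 comparisons


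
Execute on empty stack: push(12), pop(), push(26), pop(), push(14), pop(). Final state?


push(12) -> [12]
pop() returns 12 -> []
push(26) -> [26]
pop() returns 26 -> []
push(14) -> [14]
pop() returns 14 -> []
Final stack (bottom to top): []


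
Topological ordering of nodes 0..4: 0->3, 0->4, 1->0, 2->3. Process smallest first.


Kahn's algorithm, process smallest node first
Order: [1, 0, 2, 3, 4]


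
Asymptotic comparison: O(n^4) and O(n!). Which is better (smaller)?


quartic grows slower than factorial
O(n^4) is asymptotically smaller; O(n!) grows faster


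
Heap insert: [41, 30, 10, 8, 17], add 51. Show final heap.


Append 51: [41, 30, 10, 8, 17, 51]
Bubble up: swap idx 5(51) with idx 2(10); swap idx 2(51) with idx 0(41)
Result: [51, 30, 41, 8, 17, 10]


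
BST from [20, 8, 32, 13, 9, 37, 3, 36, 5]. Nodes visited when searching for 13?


BST root = 20
Search for 13: compare at each node
Path: [20, 8, 13]


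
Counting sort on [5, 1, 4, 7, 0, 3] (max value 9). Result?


Count array: [1, 1, 0, 1, 1, 1, 0, 1, 0, 0]
Reconstruct: [0, 1, 3, 4, 5, 7]


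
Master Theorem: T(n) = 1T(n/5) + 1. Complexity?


a=1, b=5, c=0. log_5(1)=0 = c=0. Case 2: O(n^c log n) = O(log n)
Complexity: O(log n)


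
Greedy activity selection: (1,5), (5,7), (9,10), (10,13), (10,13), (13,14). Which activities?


Greedy: pick earliest-ending, then skip overlaps.
Selected (5 activities): [(1, 5), (5, 7), (9, 10), (10, 13), (13, 14)]


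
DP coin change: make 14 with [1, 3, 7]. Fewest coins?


dp[0]=0; dp[i]=1+min(dp[i-c] for c in coins)
...dp[9]=3, dp[10]=2, dp[11]=3, dp[12]=4, dp[13]=3, dp[14]=2
Minimum coins for 14 = 2


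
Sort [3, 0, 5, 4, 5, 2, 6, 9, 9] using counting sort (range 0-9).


Count array: [1, 0, 1, 1, 1, 2, 1, 0, 0, 2]
Reconstruct: [0, 2, 3, 4, 5, 5, 6, 9, 9]


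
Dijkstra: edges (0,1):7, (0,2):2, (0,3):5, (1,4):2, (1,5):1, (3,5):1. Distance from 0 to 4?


Dijkstra from 0:
Distances: {0: 0, 1: 7, 2: 2, 3: 5, 4: 9, 5: 6}
Shortest distance to 4 = 9, path = [0, 1, 4]


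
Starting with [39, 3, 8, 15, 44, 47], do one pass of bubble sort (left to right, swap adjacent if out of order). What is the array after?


After one pass: [3, 8, 15, 39, 44, 47]


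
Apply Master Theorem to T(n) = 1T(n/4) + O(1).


a=1, b=4, c=0. log_4(1)=0 = c=0. Case 2: O(n^c log n) = O(log n)
Complexity: O(log n)


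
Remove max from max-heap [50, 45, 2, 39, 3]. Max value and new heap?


Max = 50
Replace root with last, heapify down
Resulting heap: [45, 39, 2, 3]


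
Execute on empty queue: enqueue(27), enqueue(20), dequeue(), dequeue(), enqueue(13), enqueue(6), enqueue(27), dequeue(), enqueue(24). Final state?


enqueue(27) -> [27]
enqueue(20) -> [27, 20]
dequeue() returns 27 -> [20]
dequeue() returns 20 -> []
enqueue(13) -> [13]
enqueue(6) -> [13, 6]
enqueue(27) -> [13, 6, 27]
dequeue() returns 13 -> [6, 27]
enqueue(24) -> [6, 27, 24]
Final queue (front to back): [6, 27, 24]


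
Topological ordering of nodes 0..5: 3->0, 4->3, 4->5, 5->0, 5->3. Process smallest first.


Kahn's algorithm, process smallest node first
Order: [1, 2, 4, 5, 3, 0]


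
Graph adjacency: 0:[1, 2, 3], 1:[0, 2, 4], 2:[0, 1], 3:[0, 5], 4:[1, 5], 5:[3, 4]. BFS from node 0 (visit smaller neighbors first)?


BFS queue: start with [0]
Visit order: [0, 1, 2, 3, 4, 5]


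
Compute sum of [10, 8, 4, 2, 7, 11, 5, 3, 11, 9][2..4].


Prefix sums: [0, 10, 18, 22, 24, 31, 42, 47, 50, 61, 70]
Sum[2..4] = prefix[5] - prefix[2] = 31 - 18 = 13


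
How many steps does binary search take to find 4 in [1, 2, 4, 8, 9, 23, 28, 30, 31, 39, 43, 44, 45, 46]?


Search for 4:
[0,13] mid=6 arr[6]=28
[0,5] mid=2 arr[2]=4
Total: 2 comparisons


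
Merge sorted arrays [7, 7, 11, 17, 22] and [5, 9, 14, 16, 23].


Compare heads, take smaller each step.
Merged: [5, 7, 7, 9, 11, 14, 16, 17, 22, 23]


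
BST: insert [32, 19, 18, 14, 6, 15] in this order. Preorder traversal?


Root = 32; build tree by BST insertion.
Preorder traversal: [32, 19, 18, 14, 6, 15]


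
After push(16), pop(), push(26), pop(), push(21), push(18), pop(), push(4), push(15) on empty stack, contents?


push(16) -> [16]
pop() returns 16 -> []
push(26) -> [26]
pop() returns 26 -> []
push(21) -> [21]
push(18) -> [21, 18]
pop() returns 18 -> [21]
push(4) -> [21, 4]
push(15) -> [21, 4, 15]
Final stack (bottom to top): [21, 4, 15]


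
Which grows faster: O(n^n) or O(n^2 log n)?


n^2 log n grows slower than n^n
O(n^2 log n) is asymptotically smaller; O(n^n) grows faster


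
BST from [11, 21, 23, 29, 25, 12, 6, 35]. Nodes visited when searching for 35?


BST root = 11
Search for 35: compare at each node
Path: [11, 21, 23, 29, 35]


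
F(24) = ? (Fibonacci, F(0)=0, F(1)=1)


F(n)=F(n-1)+F(n-2)
...F(22)=17711, F(23)=28657, F(24)=46368


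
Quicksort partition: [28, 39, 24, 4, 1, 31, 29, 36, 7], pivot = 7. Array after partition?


Elements <= 7 go left of pivot.
Result: [4, 1, 7, 28, 39, 31, 29, 36, 24], pivot at index 2


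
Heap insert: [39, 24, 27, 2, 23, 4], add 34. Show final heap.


Append 34: [39, 24, 27, 2, 23, 4, 34]
Bubble up: swap idx 6(34) with idx 2(27)
Result: [39, 24, 34, 2, 23, 4, 27]


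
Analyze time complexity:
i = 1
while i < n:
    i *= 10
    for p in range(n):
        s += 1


Per nesting level: O(log n) * O(n) = O(n log n)
Complexity: O(n log n)


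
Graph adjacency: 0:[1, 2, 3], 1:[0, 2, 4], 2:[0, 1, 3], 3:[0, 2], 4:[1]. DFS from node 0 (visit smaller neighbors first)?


DFS stack-based: start with [0]
Visit order: [0, 1, 2, 3, 4]


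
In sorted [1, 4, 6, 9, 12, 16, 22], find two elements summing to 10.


Two pointers: lo=0, hi=6
Found pair: (1, 9) summing to 10


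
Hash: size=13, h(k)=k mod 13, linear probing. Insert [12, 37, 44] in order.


Insertions: 12->slot 12; 37->slot 11; 44->slot 5
Table: [None, None, None, None, None, 44, None, None, None, None, None, 37, 12]


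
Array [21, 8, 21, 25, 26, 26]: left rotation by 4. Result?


Left rotate by 4: [26, 26, 21, 8, 21, 25]


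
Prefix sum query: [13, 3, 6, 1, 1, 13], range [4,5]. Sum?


Prefix sums: [0, 13, 16, 22, 23, 24, 37]
Sum[4..5] = prefix[6] - prefix[4] = 37 - 23 = 14


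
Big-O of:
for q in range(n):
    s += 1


Per nesting level: O(n) = O(n)
Complexity: O(n)
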